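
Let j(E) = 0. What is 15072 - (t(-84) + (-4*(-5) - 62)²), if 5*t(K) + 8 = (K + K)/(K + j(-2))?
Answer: 66546/5 ≈ 13309.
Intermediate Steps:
t(K) = -6/5 (t(K) = -8/5 + ((K + K)/(K + 0))/5 = -8/5 + ((2*K)/K)/5 = -8/5 + (⅕)*2 = -8/5 + ⅖ = -6/5)
15072 - (t(-84) + (-4*(-5) - 62)²) = 15072 - (-6/5 + (-4*(-5) - 62)²) = 15072 - (-6/5 + (20 - 62)²) = 15072 - (-6/5 + (-42)²) = 15072 - (-6/5 + 1764) = 15072 - 1*8814/5 = 15072 - 8814/5 = 66546/5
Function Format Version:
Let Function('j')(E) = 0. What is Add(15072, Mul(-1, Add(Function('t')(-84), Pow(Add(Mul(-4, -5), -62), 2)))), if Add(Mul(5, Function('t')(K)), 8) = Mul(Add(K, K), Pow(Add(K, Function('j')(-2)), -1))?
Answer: Rational(66546, 5) ≈ 13309.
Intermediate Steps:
Function('t')(K) = Rational(-6, 5) (Function('t')(K) = Add(Rational(-8, 5), Mul(Rational(1, 5), Mul(Add(K, K), Pow(Add(K, 0), -1)))) = Add(Rational(-8, 5), Mul(Rational(1, 5), Mul(Mul(2, K), Pow(K, -1)))) = Add(Rational(-8, 5), Mul(Rational(1, 5), 2)) = Add(Rational(-8, 5), Rational(2, 5)) = Rational(-6, 5))
Add(15072, Mul(-1, Add(Function('t')(-84), Pow(Add(Mul(-4, -5), -62), 2)))) = Add(15072, Mul(-1, Add(Rational(-6, 5), Pow(Add(Mul(-4, -5), -62), 2)))) = Add(15072, Mul(-1, Add(Rational(-6, 5), Pow(Add(20, -62), 2)))) = Add(15072, Mul(-1, Add(Rational(-6, 5), Pow(-42, 2)))) = Add(15072, Mul(-1, Add(Rational(-6, 5), 1764))) = Add(15072, Mul(-1, Rational(8814, 5))) = Add(15072, Rational(-8814, 5)) = Rational(66546, 5)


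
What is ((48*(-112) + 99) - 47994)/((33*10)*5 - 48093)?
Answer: 17757/15481 ≈ 1.1470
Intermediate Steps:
((48*(-112) + 99) - 47994)/((33*10)*5 - 48093) = ((-5376 + 99) - 47994)/(330*5 - 48093) = (-5277 - 47994)/(1650 - 48093) = -53271/(-46443) = -53271*(-1/46443) = 17757/15481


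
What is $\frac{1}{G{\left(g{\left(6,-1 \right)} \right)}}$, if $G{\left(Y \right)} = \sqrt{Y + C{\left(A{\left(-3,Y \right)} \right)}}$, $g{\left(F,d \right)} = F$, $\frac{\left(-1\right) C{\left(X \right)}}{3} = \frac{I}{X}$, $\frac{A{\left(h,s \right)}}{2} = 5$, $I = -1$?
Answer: $\frac{\sqrt{70}}{21} \approx 0.39841$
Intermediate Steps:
$A{\left(h,s \right)} = 10$ ($A{\left(h,s \right)} = 2 \cdot 5 = 10$)
$C{\left(X \right)} = \frac{3}{X}$ ($C{\left(X \right)} = - 3 \left(- \frac{1}{X}\right) = \frac{3}{X}$)
$G{\left(Y \right)} = \sqrt{\frac{3}{10} + Y}$ ($G{\left(Y \right)} = \sqrt{Y + \frac{3}{10}} = \sqrt{\frac{3}{10} + Y}$)
$\frac{1}{G{\left(g{\left(6,-1 \right)} \right)}} = \frac{1}{\frac{1}{10} \sqrt{30 + 100 \cdot 6}} = \frac{1}{\frac{1}{10} \sqrt{30 + 600}} = \frac{1}{\frac{1}{10} \sqrt{630}} = \frac{1}{\frac{1}{10} \cdot 3 \sqrt{70}} = \frac{1}{\frac{3}{10} \sqrt{70}} = \frac{\sqrt{70}}{21}$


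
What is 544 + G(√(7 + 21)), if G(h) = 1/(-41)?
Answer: 22303/41 ≈ 543.98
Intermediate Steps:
G(h) = -1/41
544 + G(√(7 + 21)) = 544 - 1/41 = 22303/41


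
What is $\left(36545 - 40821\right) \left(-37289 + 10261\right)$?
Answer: $115571728$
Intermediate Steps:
$\left(36545 - 40821\right) \left(-37289 + 10261\right) = \left(-4276\right) \left(-27028\right) = 115571728$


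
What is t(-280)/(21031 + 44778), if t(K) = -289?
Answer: -289/65809 ≈ -0.0043915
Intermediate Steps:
t(-280)/(21031 + 44778) = -289/(21031 + 44778) = -289/65809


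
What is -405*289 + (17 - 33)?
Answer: -117061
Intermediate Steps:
-405*289 + (17 - 33) = -117045 - 16 = -117061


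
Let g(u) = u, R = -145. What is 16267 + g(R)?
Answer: 16122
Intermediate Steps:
16267 + g(R) = 16267 - 145 = 16122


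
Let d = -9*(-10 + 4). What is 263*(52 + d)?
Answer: 27878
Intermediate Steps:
d = 54 (d = -9*(-6) = 54)
263*(52 + d) = 263*(52 + 54) = 263*106 = 27878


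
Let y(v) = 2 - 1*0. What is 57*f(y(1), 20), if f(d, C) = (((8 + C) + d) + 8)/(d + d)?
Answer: 1083/2 ≈ 541.50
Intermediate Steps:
y(v) = 2 (y(v) = 2 + 0 = 2)
f(d, C) = (16 + C + d)/(2*d) (f(d, C) = ((8 + C + d) + 8)/((2*d)) = (16 + C + d)*(1/(2*d)) = (16 + C + d)/(2*d))
57*f(y(1), 20) = 57*((1/2)*(16 + 20 + 2)/2) = 57*((1/2)*(1/2)*38) = 57*(19/2) = 1083/2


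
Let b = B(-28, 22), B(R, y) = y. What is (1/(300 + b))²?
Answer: 1/103684 ≈ 9.6447e-6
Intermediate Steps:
b = 22
(1/(300 + b))² = (1/(300 + 22))² = (1/322)² = 1/103684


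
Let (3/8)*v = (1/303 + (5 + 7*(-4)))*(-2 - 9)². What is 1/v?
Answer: -909/6745024 ≈ -0.00013477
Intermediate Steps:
v = -6745024/909 (v = 8*((1/303 + (5 + 7*(-4)))*(-2 - 9)²)/3 = 8*((1/303 + (5 - 28))*(-11)²)/3 = 8*((1/303 - 23)*121)/3 = 8*(-6968/303*121)/3 = (8/3)*(-843128/303) = -6745024/909 ≈ -7420.3)
1/v = 1/(-6745024/909) = -909/6745024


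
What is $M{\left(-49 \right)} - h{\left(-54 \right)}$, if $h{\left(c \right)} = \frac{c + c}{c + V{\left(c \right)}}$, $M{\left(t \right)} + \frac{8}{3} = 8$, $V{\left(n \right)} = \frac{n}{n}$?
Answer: $\frac{524}{159} \approx 3.2956$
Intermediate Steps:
$V{\left(n \right)} = 1$
$M{\left(t \right)} = \frac{16}{3}$ ($M{\left(t \right)} = - \frac{8}{3} + 8 = \frac{16}{3}$)
$h{\left(c \right)} = \frac{2 c}{1 + c}$ ($h{\left(c \right)} = \frac{c + c}{c + 1} = \frac{2 c}{1 + c}$)
$M{\left(-49 \right)} - h{\left(-54 \right)} = \frac{16}{3} - 2 \left(-54\right) \frac{1}{1 - 54} = \frac{16}{3} - 2 \left(-54\right) \frac{1}{-53} = \frac{16}{3} - 2 \left(-54\right) \left(- \frac{1}{53}\right) = \frac{16}{3} - \frac{108}{53} = \frac{524}{159}$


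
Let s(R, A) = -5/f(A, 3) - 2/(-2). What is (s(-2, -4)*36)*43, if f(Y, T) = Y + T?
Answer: 9288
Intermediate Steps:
f(Y, T) = T + Y
s(R, A) = 1 - 5/(3 + A) (s(R, A) = -5/(3 + A) - 2/(-2) = -5/(3 + A) - 2*(-1/2) = -5/(3 + A) + 1 = 1 - 5/(3 + A))
(s(-2, -4)*36)*43 = (((-2 - 4)/(3 - 4))*36)*43 = ((-6/(-1))*36)*43 = (-1*(-6)*36)*43 = (6*36)*43 = 216*43 = 9288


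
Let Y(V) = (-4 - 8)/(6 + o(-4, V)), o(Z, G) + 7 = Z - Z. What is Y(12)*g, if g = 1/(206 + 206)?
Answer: 3/103 ≈ 0.029126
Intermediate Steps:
o(Z, G) = -7 (o(Z, G) = -7 + (Z - Z) = -7 + 0 = -7)
g = 1/412 ≈ 0.0024272
Y(V) = 12 (Y(V) = (-4 - 8)/(6 - 7) = -12/(-1) = -12*(-1) = 12)
Y(12)*g = 12*(1/412) = 3/103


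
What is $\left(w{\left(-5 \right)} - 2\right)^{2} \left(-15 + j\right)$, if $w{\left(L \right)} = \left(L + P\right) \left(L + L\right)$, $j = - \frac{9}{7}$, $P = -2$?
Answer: $- \frac{527136}{7} \approx -75305.0$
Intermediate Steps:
$j = - \frac{9}{7}$ ($j = \left(-9\right) \frac{1}{7} = - \frac{9}{7} \approx -1.2857$)
$w{\left(L \right)} = 2 L \left(-2 + L\right)$ ($w{\left(L \right)} = \left(L - 2\right) \left(L + L\right) = \left(-2 + L\right) 2 L = 2 L \left(-2 + L\right)$)
$\left(w{\left(-5 \right)} - 2\right)^{2} \left(-15 + j\right) = \left(2 \left(-5\right) \left(-2 - 5\right) - 2\right)^{2} \left(-15 - \frac{9}{7}\right) = \left(2 \left(-5\right) \left(-7\right) - 2\right)^{2} \left(- \frac{114}{7}\right) = \left(70 - 2\right)^{2} \left(- \frac{114}{7}\right) = 68^{2} \left(- \frac{114}{7}\right) = 4624 \left(- \frac{114}{7}\right) = - \frac{527136}{7}$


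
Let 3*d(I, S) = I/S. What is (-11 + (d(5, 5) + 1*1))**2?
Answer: 841/9 ≈ 93.444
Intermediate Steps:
d(I, S) = I/(3*S) (d(I, S) = (I/S)/3 = I/(3*S))
(-11 + (d(5, 5) + 1*1))**2 = (-11 + ((1/3)*5/5 + 1*1))**2 = (-11 + ((1/3)*5*(1/5) + 1))**2 = (-11 + (1/3 + 1))**2 = (-11 + 4/3)**2 = (-29/3)**2 = 841/9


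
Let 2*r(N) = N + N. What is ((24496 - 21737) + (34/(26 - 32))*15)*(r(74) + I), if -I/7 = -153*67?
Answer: 192076094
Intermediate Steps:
I = 71757 (I = -(-1071)*67 = -7*(-10251) = 71757)
r(N) = N (r(N) = (N + N)/2 = (2*N)/2 = N)
((24496 - 21737) + (34/(26 - 32))*15)*(r(74) + I) = ((24496 - 21737) + (34/(26 - 32))*15)*(74 + 71757) = (2759 + (34/(-6))*15)*71831 = (2759 + (34*(-⅙))*15)*71831 = (2759 - 17/3*15)*71831 = (2759 - 85)*71831 = 2674*71831 = 192076094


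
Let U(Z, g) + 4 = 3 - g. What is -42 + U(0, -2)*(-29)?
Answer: -71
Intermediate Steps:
U(Z, g) = -1 - g (U(Z, g) = -4 + (3 - g) = -1 - g)
-42 + U(0, -2)*(-29) = -42 + (-1 - 1*(-2))*(-29) = -42 + (-1 + 2)*(-29) = -42 + 1*(-29) = -42 - 29 = -71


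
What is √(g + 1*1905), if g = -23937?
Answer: 36*I*√17 ≈ 148.43*I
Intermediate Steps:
√(g + 1*1905) = √(-23937 + 1*1905) = √(-23937 + 1905) = √(-22032) = 36*I*√17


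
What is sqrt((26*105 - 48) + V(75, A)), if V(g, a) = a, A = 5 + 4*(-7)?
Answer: sqrt(2659) ≈ 51.565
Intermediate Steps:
A = -23 (A = 5 - 28 = -23)
sqrt((26*105 - 48) + V(75, A)) = sqrt((26*105 - 48) - 23) = sqrt((2730 - 48) - 23) = sqrt(2682 - 23) = sqrt(2659)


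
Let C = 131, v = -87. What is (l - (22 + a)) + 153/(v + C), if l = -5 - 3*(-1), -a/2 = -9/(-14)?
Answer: -5925/308 ≈ -19.237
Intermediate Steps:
a = -9/7 (a = -(-18)/(-14) = -(-18)*(-1)/14 = -2*9/14 = -9/7 ≈ -1.2857)
l = -2 (l = -5 + 3 = -2)
(l - (22 + a)) + 153/(v + C) = (-2 - (22 - 9/7)) + 153/(-87 + 131) = (-2 - 1*145/7) + 153/44 = (-2 - 145/7) + (1/44)*153 = -159/7 + 153/44 = -5925/308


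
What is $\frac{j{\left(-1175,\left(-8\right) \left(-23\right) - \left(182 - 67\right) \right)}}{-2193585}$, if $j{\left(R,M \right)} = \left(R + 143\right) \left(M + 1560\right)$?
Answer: $\frac{560376}{731195} \approx 0.76638$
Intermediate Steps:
$j{\left(R,M \right)} = \left(143 + R\right) \left(1560 + M\right)$
$\frac{j{\left(-1175,\left(-8\right) \left(-23\right) - \left(182 - 67\right) \right)}}{-2193585} = \frac{223080 + 143 \left(\left(-8\right) \left(-23\right) - \left(182 - 67\right)\right) + 1560 \left(-1175\right) + \left(\left(-8\right) \left(-23\right) - \left(182 - 67\right)\right) \left(-1175\right)}{-2193585} = \left(223080 + 143 \left(184 - 115\right) - 1833000 + \left(184 - 115\right) \left(-1175\right)\right) \left(- \frac{1}{2193585}\right) = \left(223080 + 143 \cdot 69 - 1833000 + 69 \left(-1175\right)\right) \left(- \frac{1}{2193585}\right) = \left(223080 + 9867 - 1833000 - 81075\right) \left(- \frac{1}{2193585}\right) = \left(-1681128\right) \left(- \frac{1}{2193585}\right) = \frac{560376}{731195}$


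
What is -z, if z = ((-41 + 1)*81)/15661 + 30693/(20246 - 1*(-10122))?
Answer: -29406981/36584096 ≈ -0.80382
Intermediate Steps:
z = 29406981/36584096 (z = -40*81*(1/15661) + 30693/(20246 + 10122) = -3240*1/15661 + 30693/30368 = -3240/15661 + 30693*(1/30368) = -3240/15661 + 2361/2336 = 29406981/36584096 ≈ 0.80382)
-z = -1*29406981/36584096 = -29406981/36584096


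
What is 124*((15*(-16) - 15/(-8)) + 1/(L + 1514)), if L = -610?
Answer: -3336592/113 ≈ -29527.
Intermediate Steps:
124*((15*(-16) - 15/(-8)) + 1/(L + 1514)) = 124*((15*(-16) - 15/(-8)) + 1/(-610 + 1514)) = 124*((-240 - 15*(-1/8)) + 1/904) = 124*((-240 + 15/8) + 1/904) = 124*(-1905/8 + 1/904) = 124*(-26908/113) = -3336592/113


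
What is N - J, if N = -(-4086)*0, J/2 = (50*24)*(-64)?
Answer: 153600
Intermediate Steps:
J = -153600 (J = 2*((50*24)*(-64)) = 2*(1200*(-64)) = 2*(-76800) = -153600)
N = 0 (N = -1362*0 = 0)
N - J = 0 - 1*(-153600) = 0 + 153600 = 153600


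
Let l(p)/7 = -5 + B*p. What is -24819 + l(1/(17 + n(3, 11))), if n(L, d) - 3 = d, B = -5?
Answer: -770509/31 ≈ -24855.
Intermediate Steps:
n(L, d) = 3 + d
l(p) = -35 - 35*p (l(p) = 7*(-5 - 5*p) = -35 - 35*p)
-24819 + l(1/(17 + n(3, 11))) = -24819 + (-35 - 35/(17 + (3 + 11))) = -24819 + (-35 - 35/(17 + 14)) = -24819 + (-35 - 35/31) = -24819 - 1120/31 = -770509/31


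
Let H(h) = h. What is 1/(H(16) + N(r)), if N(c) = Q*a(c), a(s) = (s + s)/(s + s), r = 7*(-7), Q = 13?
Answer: 1/29 ≈ 0.034483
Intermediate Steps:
r = -49
a(s) = 1 (a(s) = (2*s)/((2*s)) = (2*s)*(1/(2*s)) = 1)
N(c) = 13 (N(c) = 13*1 = 13)
1/(H(16) + N(r)) = 1/(16 + 13) = 1/29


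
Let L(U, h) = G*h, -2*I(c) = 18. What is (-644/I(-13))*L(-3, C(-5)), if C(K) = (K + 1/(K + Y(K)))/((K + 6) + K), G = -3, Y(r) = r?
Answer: -2737/10 ≈ -273.70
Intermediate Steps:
I(c) = -9 (I(c) = -½*18 = -9)
C(K) = (K + 1/(2*K))/(6 + 2*K) (C(K) = (K + 1/(K + K))/((K + 6) + K) = (K + 1/(2*K))/((6 + K) + K) = (K + 1/(2*K))/(6 + 2*K))
L(U, h) = -3*h
(-644/I(-13))*L(-3, C(-5)) = (-644/(-9))*(-3*(1 + 2*(-5)²)/(4*(-5)*(3 - 5))) = (-644*(-⅑))*(-3*(-1)*(1 + 2*25)/(4*5*(-2))) = 644*(-3*(-1)*(-1)*(1 + 50)/(4*5*2))/9 = 644*(-3*(-1)*(-1)*51/(4*5*2))/9 = 644*(-3*51/40)/9 = (644/9)*(-153/40) = -2737/10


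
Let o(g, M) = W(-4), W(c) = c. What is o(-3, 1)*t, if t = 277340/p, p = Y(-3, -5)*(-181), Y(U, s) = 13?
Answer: 1109360/2353 ≈ 471.47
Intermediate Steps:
p = -2353 (p = 13*(-181) = -2353)
o(g, M) = -4
t = -277340/2353 (t = 277340/(-2353) = 277340*(-1/2353) = -277340/2353 ≈ -117.87)
o(-3, 1)*t = -4*(-277340/2353) = 1109360/2353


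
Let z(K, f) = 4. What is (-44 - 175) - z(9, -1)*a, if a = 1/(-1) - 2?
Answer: -207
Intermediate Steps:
a = -3 (a = 1*(-1) - 2 = -1 - 2 = -3)
(-44 - 175) - z(9, -1)*a = (-44 - 175) - 4*(-3) = -219 - 1*(-12) = -219 + 12 = -207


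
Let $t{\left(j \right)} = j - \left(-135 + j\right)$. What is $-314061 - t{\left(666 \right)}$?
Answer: $-314196$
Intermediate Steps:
$t{\left(j \right)} = 135$
$-314061 - t{\left(666 \right)} = -314061 - 135 = -314196$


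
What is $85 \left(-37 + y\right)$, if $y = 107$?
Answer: $5950$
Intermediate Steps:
$85 \left(-37 + y\right) = 85 \left(-37 + 107\right) = 85 \cdot 70 = 5950$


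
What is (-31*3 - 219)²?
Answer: 97344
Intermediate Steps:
(-31*3 - 219)² = (-93 - 219)² = (-312)² = 97344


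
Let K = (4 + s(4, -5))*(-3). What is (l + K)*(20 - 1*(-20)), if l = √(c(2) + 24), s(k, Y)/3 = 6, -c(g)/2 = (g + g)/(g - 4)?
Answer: -2640 + 80*√7 ≈ -2428.3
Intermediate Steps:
c(g) = -4*g/(-4 + g) (c(g) = -2*(g + g)/(g - 4) = -2*2*g/(-4 + g) = -4*g/(-4 + g))
s(k, Y) = 18 (s(k, Y) = 3*6 = 18)
l = 2*√7 (l = √(-4*2/(-4 + 2) + 24) = √(-4*2/(-2) + 24) = √(-4*2*(-½) + 24) = √(4 + 24) = √28 = 2*√7 ≈ 5.2915)
K = -66 (K = (4 + 18)*(-3) = 22*(-3) = -66)
(l + K)*(20 - 1*(-20)) = (2*√7 - 66)*(20 - 1*(-20)) = (-66 + 2*√7)*(20 + 20) = (-66 + 2*√7)*40 = -2640 + 80*√7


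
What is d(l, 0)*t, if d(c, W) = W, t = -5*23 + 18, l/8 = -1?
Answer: 0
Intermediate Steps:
l = -8 (l = 8*(-1) = -8)
t = -97 (t = -115 + 18 = -97)
d(l, 0)*t = 0*(-97) = 0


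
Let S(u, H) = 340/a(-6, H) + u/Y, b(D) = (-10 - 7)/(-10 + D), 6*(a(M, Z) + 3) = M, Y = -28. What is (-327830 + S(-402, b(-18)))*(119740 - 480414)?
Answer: 827856655233/7 ≈ 1.1827e+11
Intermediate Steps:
a(M, Z) = -3 + M/6
b(D) = -17/(-10 + D)
S(u, H) = -85 - u/28 (S(u, H) = 340/(-3 + (1/6)*(-6)) + u/(-28) = 340/(-3 - 1) + u*(-1/28) = 340/(-4) - u/28 = 340*(-1/4) - u/28 = -85 - u/28)
(-327830 + S(-402, b(-18)))*(119740 - 480414) = (-327830 + (-85 - 1/28*(-402)))*(119740 - 480414) = (-327830 + (-85 + 201/14))*(-360674) = (-327830 - 989/14)*(-360674) = -4590609/14*(-360674) = 827856655233/7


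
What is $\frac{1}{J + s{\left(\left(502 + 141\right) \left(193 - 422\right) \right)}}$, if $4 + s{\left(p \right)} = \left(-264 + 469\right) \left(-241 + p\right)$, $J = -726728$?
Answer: $- \frac{1}{30961772} \approx -3.2298 \cdot 10^{-8}$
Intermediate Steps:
$s{\left(p \right)} = -49409 + 205 p$ ($s{\left(p \right)} = -4 + \left(-264 + 469\right) \left(-241 + p\right) = -4 + 205 \left(-241 + p\right) = -4 + \left(-49405 + 205 p\right) = -49409 + 205 p$)
$\frac{1}{J + s{\left(\left(502 + 141\right) \left(193 - 422\right) \right)}} = \frac{1}{-726728 + \left(-49409 + 205 \left(502 + 141\right) \left(193 - 422\right)\right)} = \frac{1}{-726728 + \left(-49409 + 205 \cdot 643 \left(-229\right)\right)} = \frac{1}{-726728 + \left(-49409 + 205 \left(-147247\right)\right)} = \frac{1}{-726728 - 30235044} = \frac{1}{-30961772} = - \frac{1}{30961772}$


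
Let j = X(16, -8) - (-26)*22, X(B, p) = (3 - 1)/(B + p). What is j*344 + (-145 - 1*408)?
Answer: 196301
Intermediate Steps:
X(B, p) = 2/(B + p)
j = 2289/4 (j = 2/(16 - 8) - (-26)*22 = 2/8 - 1*(-572) = 2*(1/8) + 572 = 1/4 + 572 = 2289/4 ≈ 572.25)
j*344 + (-145 - 1*408) = (2289/4)*344 + (-145 - 1*408) = 196854 + (-145 - 408) = 196854 - 553 = 196301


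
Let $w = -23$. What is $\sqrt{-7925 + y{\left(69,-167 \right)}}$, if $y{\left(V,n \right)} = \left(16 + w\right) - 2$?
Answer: $i \sqrt{7934} \approx 89.073 i$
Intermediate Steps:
$y{\left(V,n \right)} = -9$ ($y{\left(V,n \right)} = \left(16 - 23\right) - 2 = -7 - 2 = -9$)
$\sqrt{-7925 + y{\left(69,-167 \right)}} = \sqrt{-7925 - 9} = \sqrt{-7934} = i \sqrt{7934}$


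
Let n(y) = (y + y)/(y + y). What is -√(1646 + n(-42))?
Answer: -3*√183 ≈ -40.583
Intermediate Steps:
n(y) = 1 (n(y) = (2*y)/((2*y)) = (2*y)*(1/(2*y)) = 1)
-√(1646 + n(-42)) = -√(1646 + 1) = -√1647 = -3*√183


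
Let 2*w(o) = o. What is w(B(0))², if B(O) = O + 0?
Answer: 0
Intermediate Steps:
B(O) = O
w(o) = o/2
w(B(0))² = ((½)*0)² = 0² = 0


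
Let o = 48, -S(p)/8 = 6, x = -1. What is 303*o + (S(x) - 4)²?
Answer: 17248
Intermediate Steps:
S(p) = -48 (S(p) = -8*6 = -48)
303*o + (S(x) - 4)² = 303*48 + (-48 - 4)² = 14544 + (-52)² = 14544 + 2704 = 17248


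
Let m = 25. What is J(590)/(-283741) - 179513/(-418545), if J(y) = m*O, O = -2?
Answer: 50956125383/118758376845 ≈ 0.42907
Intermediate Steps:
J(y) = -50 (J(y) = 25*(-2) = -50)
J(590)/(-283741) - 179513/(-418545) = -50/(-283741) - 179513/(-418545) = -50*(-1/283741) - 179513*(-1/418545) = 50/283741 + 179513/418545 = 50956125383/118758376845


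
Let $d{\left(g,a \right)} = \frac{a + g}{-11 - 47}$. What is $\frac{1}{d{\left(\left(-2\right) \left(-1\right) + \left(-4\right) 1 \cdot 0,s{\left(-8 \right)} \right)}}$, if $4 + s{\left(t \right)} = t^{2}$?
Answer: $- \frac{29}{31} \approx -0.93548$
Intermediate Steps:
$s{\left(t \right)} = -4 + t^{2}$
$d{\left(g,a \right)} = - \frac{a}{58} - \frac{g}{58}$ ($d{\left(g,a \right)} = \frac{a + g}{-58} = \left(a + g\right) \left(- \frac{1}{58}\right) = - \frac{a}{58} - \frac{g}{58}$)
$\frac{1}{d{\left(\left(-2\right) \left(-1\right) + \left(-4\right) 1 \cdot 0,s{\left(-8 \right)} \right)}} = \frac{1}{- \frac{-4 + \left(-8\right)^{2}}{58} - \frac{\left(-2\right) \left(-1\right) + \left(-4\right) 1 \cdot 0}{58}} = \frac{1}{- \frac{-4 + 64}{58} - \frac{2 - 0}{58}} = \frac{1}{\left(- \frac{1}{58}\right) 60 - \frac{2 + 0}{58}} = \frac{1}{- \frac{30}{29} - \frac{1}{29}} = \frac{1}{- \frac{31}{29}} = - \frac{29}{31}$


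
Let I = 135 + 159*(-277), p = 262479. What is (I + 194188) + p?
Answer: 412759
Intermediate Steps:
I = -43908 (I = 135 - 44043 = -43908)
(I + 194188) + p = (-43908 + 194188) + 262479 = 150280 + 262479 = 412759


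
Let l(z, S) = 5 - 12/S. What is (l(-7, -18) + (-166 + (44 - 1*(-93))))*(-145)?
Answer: 10150/3 ≈ 3383.3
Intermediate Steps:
l(z, S) = 5 - 12/S
(l(-7, -18) + (-166 + (44 - 1*(-93))))*(-145) = ((5 - 12/(-18)) + (-166 + (44 - 1*(-93))))*(-145) = ((5 - 12*(-1/18)) + (-166 + (44 + 93)))*(-145) = ((5 + 2/3) + (-166 + 137))*(-145) = (17/3 - 29)*(-145) = -70/3*(-145) = 10150/3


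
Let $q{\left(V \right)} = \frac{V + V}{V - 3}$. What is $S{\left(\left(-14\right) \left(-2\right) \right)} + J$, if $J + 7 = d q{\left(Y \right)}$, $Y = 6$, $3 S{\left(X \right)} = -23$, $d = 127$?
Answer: $\frac{1480}{3} \approx 493.33$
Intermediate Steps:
$S{\left(X \right)} = - \frac{23}{3}$ ($S{\left(X \right)} = \frac{1}{3} \left(-23\right) = - \frac{23}{3}$)
$q{\left(V \right)} = \frac{2 V}{-3 + V}$
$J = 501$ ($J = -7 + 127 \cdot 2 \cdot 6 \frac{1}{-3 + 6} = -7 + 127 \cdot 2 \cdot 6 \cdot \frac{1}{3} = -7 + 127 \cdot 4 = -7 + 508 = 501$)
$S{\left(\left(-14\right) \left(-2\right) \right)} + J = - \frac{23}{3} + 501 = \frac{1480}{3}$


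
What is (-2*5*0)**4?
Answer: 0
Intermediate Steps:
(-2*5*0)**4 = (-10*0)**4 = 0**4 = 0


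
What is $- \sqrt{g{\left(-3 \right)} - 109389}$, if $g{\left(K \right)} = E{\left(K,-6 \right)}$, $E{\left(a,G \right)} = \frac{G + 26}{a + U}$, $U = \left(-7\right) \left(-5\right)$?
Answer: $- \frac{i \sqrt{1750214}}{4} \approx - 330.74 i$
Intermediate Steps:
$U = 35$
$E{\left(a,G \right)} = \frac{26 + G}{35 + a}$ ($E{\left(a,G \right)} = \frac{G + 26}{a + 35} = \frac{26 + G}{35 + a}$)
$g{\left(K \right)} = \frac{20}{35 + K}$ ($g{\left(K \right)} = \frac{26 - 6}{35 + K} = \frac{1}{35 + K} 20 = \frac{20}{35 + K}$)
$- \sqrt{g{\left(-3 \right)} - 109389} = - \sqrt{\frac{20}{35 - 3} - 109389} = - \sqrt{\frac{20}{32} - 109389} = - \sqrt{20 \cdot \frac{1}{32} - 109389} = - \sqrt{\frac{5}{8} - 109389} = - \sqrt{- \frac{875107}{8}} = - \frac{i \sqrt{1750214}}{4}$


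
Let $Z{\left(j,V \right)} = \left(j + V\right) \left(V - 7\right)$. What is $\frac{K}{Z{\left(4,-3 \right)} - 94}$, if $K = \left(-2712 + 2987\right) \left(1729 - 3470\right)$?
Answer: $\frac{478775}{104} \approx 4603.6$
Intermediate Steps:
$Z{\left(j,V \right)} = \left(-7 + V\right) \left(V + j\right)$ ($Z{\left(j,V \right)} = \left(V + j\right) \left(-7 + V\right) = \left(-7 + V\right) \left(V + j\right)$)
$K = -478775$ ($K = 275 \left(-1741\right) = -478775$)
$\frac{K}{Z{\left(4,-3 \right)} - 94} = \frac{1}{\left(\left(-3\right)^{2} - -21 - 28 - 12\right) - 94} \left(-478775\right) = \frac{1}{\left(9 + 21 - 28 - 12\right) - 94} \left(-478775\right) = \frac{1}{-10 - 94} \left(-478775\right) = \frac{1}{-104} \left(-478775\right) = \left(- \frac{1}{104}\right) \left(-478775\right) = \frac{478775}{104}$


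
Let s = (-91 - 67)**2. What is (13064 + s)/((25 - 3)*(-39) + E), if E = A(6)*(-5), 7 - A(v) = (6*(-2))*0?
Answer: -38028/893 ≈ -42.585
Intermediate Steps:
s = 24964 (s = (-158)**2 = 24964)
A(v) = 7 (A(v) = 7 - 6*(-2)*0 = 7 - (-12)*0 = 7 - 1*0 = 7 + 0 = 7)
E = -35 (E = 7*(-5) = -35)
(13064 + s)/((25 - 3)*(-39) + E) = (13064 + 24964)/((25 - 3)*(-39) - 35) = 38028/(22*(-39) - 35) = 38028/(-858 - 35) = 38028/(-893) = 38028*(-1/893) = -38028/893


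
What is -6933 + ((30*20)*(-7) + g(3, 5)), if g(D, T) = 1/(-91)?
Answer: -1013104/91 ≈ -11133.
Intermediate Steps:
g(D, T) = -1/91
-6933 + ((30*20)*(-7) + g(3, 5)) = -6933 + ((30*20)*(-7) - 1/91) = -6933 + (600*(-7) - 1/91) = -6933 + (-4200 - 1/91) = -6933 - 382201/91 = -1013104/91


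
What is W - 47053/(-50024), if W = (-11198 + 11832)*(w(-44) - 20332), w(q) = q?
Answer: -646229194163/50024 ≈ -1.2918e+7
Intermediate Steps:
W = -12918384 (W = (-11198 + 11832)*(-44 - 20332) = 634*(-20376) = -12918384)
W - 47053/(-50024) = -12918384 - 47053/(-50024) = -12918384 - 47053*(-1/50024) = -12918384 + 47053/50024 = -646229194163/50024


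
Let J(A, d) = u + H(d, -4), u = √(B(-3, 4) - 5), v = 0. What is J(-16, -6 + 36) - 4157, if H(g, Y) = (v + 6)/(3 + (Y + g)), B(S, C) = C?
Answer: -120547/29 + I ≈ -4156.8 + 1.0*I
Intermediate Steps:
H(g, Y) = 6/(3 + Y + g) (H(g, Y) = (0 + 6)/(3 + (Y + g)) = 6/(3 + Y + g))
u = I (u = √(4 - 5) = √(-1) = I ≈ 1.0*I)
J(A, d) = I + 6/(-1 + d) (J(A, d) = I + 6/(3 - 4 + d) = I + 6/(-1 + d))
J(-16, -6 + 36) - 4157 = (6 + I*(-1 + (-6 + 36)))/(-1 + (-6 + 36)) - 4157 = (6 + I*(-1 + 30))/(-1 + 30) - 4157 = (6 + I*29)/29 - 4157 = (6 + 29*I)/29 - 4157 = (6/29 + I) - 4157 = -120547/29 + I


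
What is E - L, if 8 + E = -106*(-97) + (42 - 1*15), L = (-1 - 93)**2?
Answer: 1465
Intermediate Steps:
L = 8836 (L = (-94)**2 = 8836)
E = 10301 (E = -8 + (-106*(-97) + (42 - 1*15)) = -8 + (10282 + (42 - 15)) = -8 + (10282 + 27) = -8 + 10309 = 10301)
E - L = 10301 - 1*8836 = 10301 - 8836 = 1465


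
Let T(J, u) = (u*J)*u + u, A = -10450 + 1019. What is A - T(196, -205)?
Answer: -8246126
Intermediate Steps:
A = -9431
T(J, u) = u + J*u**2 (T(J, u) = (J*u)*u + u = J*u**2 + u = u + J*u**2)
A - T(196, -205) = -9431 - (-205)*(1 + 196*(-205)) = -9431 - (-205)*(1 - 40180) = -9431 - (-205)*(-40179) = -9431 - 1*8236695 = -9431 - 8236695 = -8246126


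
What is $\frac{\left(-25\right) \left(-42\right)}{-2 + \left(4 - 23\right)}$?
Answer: $-50$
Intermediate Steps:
$\frac{\left(-25\right) \left(-42\right)}{-2 + \left(4 - 23\right)} = \frac{1050}{-2 + \left(4 - 23\right)} = \frac{1050}{-2 - 19} = \frac{1050}{-21} = 1050 \left(- \frac{1}{21}\right) = -50$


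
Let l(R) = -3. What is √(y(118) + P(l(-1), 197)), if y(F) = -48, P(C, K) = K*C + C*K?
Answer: I*√1230 ≈ 35.071*I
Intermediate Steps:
P(C, K) = 2*C*K (P(C, K) = C*K + C*K = 2*C*K)
√(y(118) + P(l(-1), 197)) = √(-48 + 2*(-3)*197) = √(-48 - 1182) = √(-1230) = I*√1230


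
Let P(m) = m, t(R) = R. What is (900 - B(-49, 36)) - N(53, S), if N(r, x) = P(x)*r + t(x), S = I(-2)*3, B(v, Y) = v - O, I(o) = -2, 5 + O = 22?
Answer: 1290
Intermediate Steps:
O = 17 (O = -5 + 22 = 17)
B(v, Y) = -17 + v (B(v, Y) = v - 1*17 = v - 17 = -17 + v)
S = -6 (S = -2*3 = -6)
N(r, x) = x + r*x (N(r, x) = x*r + x = r*x + x = x + r*x)
(900 - B(-49, 36)) - N(53, S) = (900 - (-17 - 49)) - (-6)*(1 + 53) = (900 - 1*(-66)) - (-6)*54 = (900 + 66) - 1*(-324) = 966 + 324 = 1290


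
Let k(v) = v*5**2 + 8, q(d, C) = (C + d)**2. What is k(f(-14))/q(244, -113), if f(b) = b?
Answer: -342/17161 ≈ -0.019929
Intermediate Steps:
k(v) = 8 + 25*v (k(v) = v*25 + 8 = 25*v + 8 = 8 + 25*v)
k(f(-14))/q(244, -113) = (8 + 25*(-14))/((-113 + 244)**2) = (8 - 350)/(131**2) = -342/17161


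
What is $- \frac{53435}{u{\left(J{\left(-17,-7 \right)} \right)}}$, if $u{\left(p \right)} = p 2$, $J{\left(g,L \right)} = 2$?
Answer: $- \frac{53435}{4} \approx -13359.0$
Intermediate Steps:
$u{\left(p \right)} = 2 p$
$- \frac{53435}{u{\left(J{\left(-17,-7 \right)} \right)}} = - \frac{53435}{2 \cdot 2} = - \frac{53435}{4}$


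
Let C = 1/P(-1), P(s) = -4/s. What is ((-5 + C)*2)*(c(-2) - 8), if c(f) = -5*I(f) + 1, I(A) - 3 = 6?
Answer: 494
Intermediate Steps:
I(A) = 9 (I(A) = 3 + 6 = 9)
c(f) = -44 (c(f) = -5*9 + 1 = -45 + 1 = -44)
C = ¼ (C = 1/(-4/(-1)) = 1/(-4*(-1)) = 1/4 = ¼ ≈ 0.25000)
((-5 + C)*2)*(c(-2) - 8) = ((-5 + ¼)*2)*(-44 - 8) = -19/4*2*(-52) = -19/2*(-52) = 494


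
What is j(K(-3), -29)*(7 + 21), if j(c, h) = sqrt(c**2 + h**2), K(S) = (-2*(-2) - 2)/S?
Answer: 28*sqrt(7573)/3 ≈ 812.21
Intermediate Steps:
K(S) = 2/S (K(S) = (4 - 2)/S = 2/S)
j(K(-3), -29)*(7 + 21) = sqrt((2/(-3))**2 + (-29)**2)*(7 + 21) = sqrt((2*(-1/3))**2 + 841)*28 = sqrt((-2/3)**2 + 841)*28 = sqrt(4/9 + 841)*28 = sqrt(7573/9)*28 = (sqrt(7573)/3)*28 = 28*sqrt(7573)/3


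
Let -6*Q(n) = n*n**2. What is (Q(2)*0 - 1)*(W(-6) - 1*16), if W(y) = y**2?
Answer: -20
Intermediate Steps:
Q(n) = -n**3/6 (Q(n) = -n*n**2/6 = -n**3/6)
(Q(2)*0 - 1)*(W(-6) - 1*16) = (-1/6*2**3*0 - 1)*((-6)**2 - 1*16) = (-1/6*8*0 - 1)*(36 - 16) = (-4/3*0 - 1)*20 = (0 - 1)*20 = -1*20 = -20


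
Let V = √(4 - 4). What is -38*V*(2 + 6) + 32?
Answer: 32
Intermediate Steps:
V = 0 (V = √0 = 0)
-38*V*(2 + 6) + 32 = -0*(2 + 6) + 32 = -0*8 + 32 = -38*0 + 32 = 0 + 32 = 32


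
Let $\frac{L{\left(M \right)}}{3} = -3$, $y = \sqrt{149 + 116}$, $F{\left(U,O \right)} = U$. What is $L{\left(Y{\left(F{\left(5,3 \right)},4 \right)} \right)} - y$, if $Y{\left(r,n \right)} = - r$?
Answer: $-9 - \sqrt{265} \approx -25.279$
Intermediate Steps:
$y = \sqrt{265} \approx 16.279$
$L{\left(M \right)} = -9$ ($L{\left(M \right)} = 3 \left(-3\right) = -9$)
$L{\left(Y{\left(F{\left(5,3 \right)},4 \right)} \right)} - y = -9 - \sqrt{265}$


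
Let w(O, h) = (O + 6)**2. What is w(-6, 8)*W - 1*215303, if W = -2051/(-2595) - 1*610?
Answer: -215303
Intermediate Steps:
w(O, h) = (6 + O)**2
W = -1580899/2595 (W = -2051*(-1/2595) - 610 = 2051/2595 - 610 = -1580899/2595 ≈ -609.21)
w(-6, 8)*W - 1*215303 = (6 - 6)**2*(-1580899/2595) - 1*215303 = 0**2*(-1580899/2595) - 215303 = 0*(-1580899/2595) - 215303 = 0 - 215303 = -215303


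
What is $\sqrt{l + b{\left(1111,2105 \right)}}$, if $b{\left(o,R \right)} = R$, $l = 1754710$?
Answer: $\sqrt{1756815} \approx 1325.4$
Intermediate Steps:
$\sqrt{l + b{\left(1111,2105 \right)}} = \sqrt{1754710 + 2105} = \sqrt{1756815}$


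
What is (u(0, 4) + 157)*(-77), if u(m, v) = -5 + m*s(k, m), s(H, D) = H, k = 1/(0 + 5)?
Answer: -11704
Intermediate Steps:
k = ⅕ (k = 1/5 = ⅕ ≈ 0.20000)
u(m, v) = -5 + m/5 (u(m, v) = -5 + m*(⅕) = -5 + m/5)
(u(0, 4) + 157)*(-77) = ((-5 + (⅕)*0) + 157)*(-77) = ((-5 + 0) + 157)*(-77) = (-5 + 157)*(-77) = 152*(-77) = -11704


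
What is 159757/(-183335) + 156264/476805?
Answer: -3168285063/5827669645 ≈ -0.54366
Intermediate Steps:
159757/(-183335) + 156264/476805 = 159757*(-1/183335) + 156264*(1/476805) = -159757/183335 + 52088/158935 = -3168285063/5827669645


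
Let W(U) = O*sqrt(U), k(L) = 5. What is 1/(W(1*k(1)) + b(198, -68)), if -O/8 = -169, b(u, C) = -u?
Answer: 99/4550158 + 338*sqrt(5)/2275079 ≈ 0.00035396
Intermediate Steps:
O = 1352 (O = -8*(-169) = 1352)
W(U) = 1352*sqrt(U)
1/(W(1*k(1)) + b(198, -68)) = 1/(1352*sqrt(1*5) - 1*198) = 1/(1352*sqrt(5) - 198) = 1/(-198 + 1352*sqrt(5))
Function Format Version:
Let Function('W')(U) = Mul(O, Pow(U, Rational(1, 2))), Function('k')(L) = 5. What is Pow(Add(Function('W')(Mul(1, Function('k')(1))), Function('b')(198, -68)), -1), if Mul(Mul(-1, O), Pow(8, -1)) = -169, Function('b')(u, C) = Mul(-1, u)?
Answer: Add(Rational(99, 4550158), Mul(Rational(338, 2275079), Pow(5, Rational(1, 2)))) ≈ 0.00035396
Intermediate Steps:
O = 1352 (O = Mul(-8, -169) = 1352)
Function('W')(U) = Mul(1352, Pow(U, Rational(1, 2)))
Pow(Add(Function('W')(Mul(1, Function('k')(1))), Function('b')(198, -68)), -1) = Pow(Add(Mul(1352, Pow(Mul(1, 5), Rational(1, 2))), Mul(-1, 198)), -1) = Pow(Add(Mul(1352, Pow(5, Rational(1, 2))), -198), -1) = Pow(Add(-198, Mul(1352, Pow(5, Rational(1, 2)))), -1)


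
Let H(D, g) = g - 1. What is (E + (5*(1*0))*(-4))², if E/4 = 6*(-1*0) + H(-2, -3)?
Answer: 256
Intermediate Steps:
H(D, g) = -1 + g
E = -16 (E = 4*(6*(-1*0) + (-1 - 3)) = 4*(6*0 - 4) = 4*(0 - 4) = 4*(-4) = -16)
(E + (5*(1*0))*(-4))² = (-16 + (5*(1*0))*(-4))² = (-16 + (5*0)*(-4))² = (-16 + 0*(-4))² = (-16 + 0)² = (-16)² = 256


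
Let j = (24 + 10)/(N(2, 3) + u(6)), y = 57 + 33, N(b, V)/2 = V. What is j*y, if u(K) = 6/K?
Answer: 3060/7 ≈ 437.14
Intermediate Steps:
N(b, V) = 2*V
y = 90
j = 34/7 (j = (24 + 10)/(2*3 + 6/6) = 34/(6 + 6*(⅙)) = 34/(6 + 1) = 34/7 ≈ 4.8571)
j*y = (34/7)*90 = 3060/7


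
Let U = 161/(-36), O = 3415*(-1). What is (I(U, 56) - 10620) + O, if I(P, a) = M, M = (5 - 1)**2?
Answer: -14019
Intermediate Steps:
O = -3415
U = -161/36 (U = 161*(-1/36) = -161/36 ≈ -4.4722)
M = 16 (M = 4**2 = 16)
I(P, a) = 16
(I(U, 56) - 10620) + O = (16 - 10620) - 3415 = -10604 - 3415 = -14019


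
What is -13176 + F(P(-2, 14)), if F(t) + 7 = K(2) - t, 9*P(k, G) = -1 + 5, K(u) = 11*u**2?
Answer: -118255/9 ≈ -13139.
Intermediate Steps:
P(k, G) = 4/9 (P(k, G) = (-1 + 5)/9 = (1/9)*4 = 4/9)
F(t) = 37 - t (F(t) = -7 + (11*2**2 - t) = -7 + (11*4 - t) = -7 + (44 - t) = 37 - t)
-13176 + F(P(-2, 14)) = -13176 + (37 - 1*4/9) = -13176 + (37 - 4/9) = -13176 + 329/9 = -118255/9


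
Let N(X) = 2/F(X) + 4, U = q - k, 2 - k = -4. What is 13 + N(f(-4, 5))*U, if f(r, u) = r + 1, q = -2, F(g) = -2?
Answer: -11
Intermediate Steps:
k = 6 (k = 2 - 1*(-4) = 2 + 4 = 6)
f(r, u) = 1 + r
U = -8 (U = -2 - 1*6 = -2 - 6 = -8)
N(X) = 3 (N(X) = 2/(-2) + 4 = 2*(-1/2) + 4 = -1 + 4 = 3)
13 + N(f(-4, 5))*U = 13 + 3*(-8) = 13 - 24 = -11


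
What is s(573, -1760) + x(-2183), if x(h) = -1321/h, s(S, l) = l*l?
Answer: 6762062121/2183 ≈ 3.0976e+6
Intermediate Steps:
s(S, l) = l²
s(573, -1760) + x(-2183) = (-1760)² - 1321/(-2183) = 3097600 - 1321*(-1/2183) = 3097600 + 1321/2183 = 6762062121/2183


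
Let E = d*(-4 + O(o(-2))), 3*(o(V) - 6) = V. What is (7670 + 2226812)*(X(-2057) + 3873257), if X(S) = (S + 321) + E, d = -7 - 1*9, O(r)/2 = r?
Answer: 25951816927126/3 ≈ 8.6506e+12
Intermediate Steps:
o(V) = 6 + V/3
O(r) = 2*r
d = -16 (d = -7 - 9 = -16)
E = -320/3 (E = -16*(-4 + 2*(6 + (⅓)*(-2))) = -16*(-4 + 2*(6 - ⅔)) = -16*(-4 + 2*(16/3)) = -16*(-4 + 32/3) = -16*20/3 = -320/3 ≈ -106.67)
X(S) = 643/3 + S (X(S) = (S + 321) - 320/3 = (321 + S) - 320/3 = 643/3 + S)
(7670 + 2226812)*(X(-2057) + 3873257) = (7670 + 2226812)*((643/3 - 2057) + 3873257) = 2234482*(-5528/3 + 3873257) = 2234482*(11614243/3) = 25951816927126/3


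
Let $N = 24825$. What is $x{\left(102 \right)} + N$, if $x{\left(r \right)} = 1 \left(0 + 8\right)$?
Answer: $24833$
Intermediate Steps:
$x{\left(r \right)} = 8$ ($x{\left(r \right)} = 1 \cdot 8 = 8$)
$x{\left(102 \right)} + N = 8 + 24825 = 24833$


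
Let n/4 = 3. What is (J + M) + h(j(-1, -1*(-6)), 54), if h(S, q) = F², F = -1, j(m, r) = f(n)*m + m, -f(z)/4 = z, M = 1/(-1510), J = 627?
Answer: 948279/1510 ≈ 628.00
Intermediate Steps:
n = 12 (n = 4*3 = 12)
M = -1/1510 ≈ -0.00066225
f(z) = -4*z
j(m, r) = -47*m (j(m, r) = (-4*12)*m + m = -48*m + m = -47*m)
h(S, q) = 1 (h(S, q) = (-1)² = 1)
(J + M) + h(j(-1, -1*(-6)), 54) = (627 - 1/1510) + 1 = 946769/1510 + 1 = 948279/1510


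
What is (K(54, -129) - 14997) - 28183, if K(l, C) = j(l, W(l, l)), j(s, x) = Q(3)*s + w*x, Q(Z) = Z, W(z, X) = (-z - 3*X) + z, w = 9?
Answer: -44476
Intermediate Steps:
W(z, X) = -3*X
j(s, x) = 3*s + 9*x
K(l, C) = -24*l (K(l, C) = 3*l + 9*(-3*l) = 3*l - 27*l = -24*l)
(K(54, -129) - 14997) - 28183 = (-24*54 - 14997) - 28183 = (-1296 - 14997) - 28183 = -16293 - 28183 = -44476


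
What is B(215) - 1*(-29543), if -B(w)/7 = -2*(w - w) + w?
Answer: 28038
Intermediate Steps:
B(w) = -7*w (B(w) = -7*(-2*(w - w) + w) = -7*(-2*0 + w) = -7*(0 + w) = -7*w)
B(215) - 1*(-29543) = -7*215 - 1*(-29543) = -1505 + 29543 = 28038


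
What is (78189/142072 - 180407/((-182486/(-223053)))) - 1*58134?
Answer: -3612099850839093/12963075496 ≈ -2.7865e+5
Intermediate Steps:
(78189/142072 - 180407/((-182486/(-223053)))) - 1*58134 = (78189*(1/142072) - 180407/((-182486*(-1/223053)))) - 58134 = (78189/142072 - 180407/182486/223053) - 58134 = (78189/142072 - 180407*223053/182486) - 58134 = (78189/142072 - 40240322571/182486) - 58134 = -2858504419954629/12963075496 - 58134 = -3612099850839093/12963075496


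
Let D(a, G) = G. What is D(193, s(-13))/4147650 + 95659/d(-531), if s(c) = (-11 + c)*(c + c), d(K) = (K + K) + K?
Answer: -1695551527/28235925 ≈ -60.049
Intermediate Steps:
d(K) = 3*K (d(K) = 2*K + K = 3*K)
s(c) = 2*c*(-11 + c) (s(c) = (-11 + c)*(2*c) = 2*c*(-11 + c))
D(193, s(-13))/4147650 + 95659/d(-531) = (2*(-13)*(-11 - 13))/4147650 + 95659/((3*(-531))) = (2*(-13)*(-24))*(1/4147650) + 95659/(-1593) = 624*(1/4147650) + 95659*(-1/1593) = 8/53175 - 95659/1593 = -1695551527/28235925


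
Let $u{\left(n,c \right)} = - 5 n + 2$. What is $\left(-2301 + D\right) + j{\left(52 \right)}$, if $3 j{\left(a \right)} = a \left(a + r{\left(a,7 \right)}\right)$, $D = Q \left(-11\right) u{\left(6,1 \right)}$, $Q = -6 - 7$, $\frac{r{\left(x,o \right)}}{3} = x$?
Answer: $- \frac{8099}{3} \approx -2699.7$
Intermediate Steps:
$u{\left(n,c \right)} = 2 - 5 n$
$r{\left(x,o \right)} = 3 x$
$Q = -13$
$D = -4004$ ($D = \left(-13\right) \left(-11\right) \left(2 - 30\right) = 143 \left(2 - 30\right) = 143 \left(-28\right) = -4004$)
$j{\left(a \right)} = \frac{4 a^{2}}{3}$ ($j{\left(a \right)} = \frac{a \left(a + 3 a\right)}{3} = \frac{a 4 a}{3} = \frac{4 a^{2}}{3}$)
$\left(-2301 + D\right) + j{\left(52 \right)} = \left(-2301 - 4004\right) + \frac{4 \cdot 52^{2}}{3} = -6305 + \frac{4}{3} \cdot 2704 = -6305 + \frac{10816}{3} = - \frac{8099}{3}$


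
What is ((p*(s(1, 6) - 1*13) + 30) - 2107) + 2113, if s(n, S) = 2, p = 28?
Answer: -272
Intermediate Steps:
((p*(s(1, 6) - 1*13) + 30) - 2107) + 2113 = ((28*(2 - 1*13) + 30) - 2107) + 2113 = ((28*(2 - 13) + 30) - 2107) + 2113 = ((28*(-11) + 30) - 2107) + 2113 = ((-308 + 30) - 2107) + 2113 = (-278 - 2107) + 2113 = -2385 + 2113 = -272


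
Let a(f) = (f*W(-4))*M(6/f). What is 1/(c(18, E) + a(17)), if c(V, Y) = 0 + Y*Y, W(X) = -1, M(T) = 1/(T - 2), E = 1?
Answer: 28/317 ≈ 0.088328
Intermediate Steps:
M(T) = 1/(-2 + T)
c(V, Y) = Y**2 (c(V, Y) = 0 + Y**2 = Y**2)
a(f) = -f/(-2 + 6/f) (a(f) = (f*(-1))/(-2 + 6/f) = (-f)/(-2 + 6/f) = -f/(-2 + 6/f))
1/(c(18, E) + a(17)) = 1/(1**2 + (1/2)*17**2/(-3 + 17)) = 1/(1 + (1/2)*289/14) = 1/(1 + (1/2)*289*(1/14)) = 1/(1 + 289/28) = 1/(317/28) = 28/317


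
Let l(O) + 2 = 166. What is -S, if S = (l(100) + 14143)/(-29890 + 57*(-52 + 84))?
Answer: 14307/28066 ≈ 0.50976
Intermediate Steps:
l(O) = 164 (l(O) = -2 + 166 = 164)
S = -14307/28066 (S = (164 + 14143)/(-29890 + 57*(-52 + 84)) = 14307/(-29890 + 57*32) = 14307/(-29890 + 1824) = 14307/(-28066) = 14307*(-1/28066) = -14307/28066 ≈ -0.50976)
-S = -1*(-14307/28066) = 14307/28066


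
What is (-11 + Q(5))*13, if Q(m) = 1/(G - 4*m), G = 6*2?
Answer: -1157/8 ≈ -144.63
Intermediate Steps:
G = 12
Q(m) = 1/(12 - 4*m)
(-11 + Q(5))*13 = (-11 - 1/(-12 + 4*5))*13 = (-11 - 1/(-12 + 20))*13 = (-11 - 1/8)*13 = -89/8*13 = -1157/8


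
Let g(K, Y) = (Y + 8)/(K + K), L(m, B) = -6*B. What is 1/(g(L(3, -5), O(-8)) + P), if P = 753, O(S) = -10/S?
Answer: 240/180757 ≈ 0.0013277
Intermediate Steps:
g(K, Y) = (8 + Y)/(2*K) (g(K, Y) = (8 + Y)/((2*K)) = (8 + Y)*(1/(2*K)) = (8 + Y)/(2*K))
1/(g(L(3, -5), O(-8)) + P) = 1/((8 - 10/(-8))/(2*((-6*(-5)))) + 753) = 1/((½)*(8 - 10*(-⅛))/30 + 753) = 1/((½)*(1/30)*(8 + 5/4) + 753) = 1/((½)*(1/30)*(37/4) + 753) = 1/(37/240 + 753) = 1/(180757/240) = 240/180757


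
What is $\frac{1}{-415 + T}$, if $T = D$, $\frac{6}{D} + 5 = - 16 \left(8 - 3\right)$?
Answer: $- \frac{85}{35281} \approx -0.0024092$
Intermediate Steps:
$D = - \frac{6}{85}$ ($D = \frac{6}{-5 - 16 \left(8 - 3\right)} = \frac{6}{-5 - 80} = \frac{6}{-85} = 6 \left(- \frac{1}{85}\right) = - \frac{6}{85} \approx -0.070588$)
$T = - \frac{6}{85} \approx -0.070588$
$\frac{1}{-415 + T} = \frac{1}{-415 - \frac{6}{85}} = \frac{1}{- \frac{35281}{85}} = - \frac{85}{35281}$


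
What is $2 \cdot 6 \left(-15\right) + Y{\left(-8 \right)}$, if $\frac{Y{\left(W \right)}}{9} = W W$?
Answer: $396$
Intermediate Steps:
$Y{\left(W \right)} = 9 W^{2}$ ($Y{\left(W \right)} = 9 W W = 9 W^{2}$)
$2 \cdot 6 \left(-15\right) + Y{\left(-8 \right)} = 2 \cdot 6 \left(-15\right) + 9 \left(-8\right)^{2} = 12 \left(-15\right) + 9 \cdot 64 = -180 + 576 = 396$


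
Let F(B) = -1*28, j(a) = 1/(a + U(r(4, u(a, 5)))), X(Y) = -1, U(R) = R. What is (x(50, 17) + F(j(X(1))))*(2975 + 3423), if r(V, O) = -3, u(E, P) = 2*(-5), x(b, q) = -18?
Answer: -294308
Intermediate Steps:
u(E, P) = -10
j(a) = 1/(-3 + a) (j(a) = 1/(a - 3) = 1/(-3 + a))
F(B) = -28
(x(50, 17) + F(j(X(1))))*(2975 + 3423) = (-18 - 28)*(2975 + 3423) = -46*6398 = -294308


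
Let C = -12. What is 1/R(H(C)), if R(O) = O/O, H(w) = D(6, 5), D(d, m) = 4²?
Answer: 1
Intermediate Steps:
D(d, m) = 16
H(w) = 16
R(O) = 1
1/R(H(C)) = 1/1 = 1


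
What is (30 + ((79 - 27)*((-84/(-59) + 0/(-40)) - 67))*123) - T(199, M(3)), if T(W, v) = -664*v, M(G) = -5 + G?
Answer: -24822706/59 ≈ -4.2072e+5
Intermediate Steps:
(30 + ((79 - 27)*((-84/(-59) + 0/(-40)) - 67))*123) - T(199, M(3)) = (30 + ((79 - 27)*((-84/(-59) + 0/(-40)) - 67))*123) - (-664)*(-5 + 3) = (30 + (52*((-84*(-1/59) + 0*(-1/40)) - 67))*123) - (-664)*(-2) = (30 + (52*((84/59 + 0) - 67))*123) - 1*1328 = (30 + (52*(84/59 - 67))*123) - 1328 = (30 + (52*(-3869/59))*123) - 1328 = (30 - 201188/59*123) - 1328 = (30 - 24746124/59) - 1328 = -24744354/59 - 1328 = -24822706/59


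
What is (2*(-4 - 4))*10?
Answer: -160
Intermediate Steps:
(2*(-4 - 4))*10 = (2*(-8))*10 = -16*10 = -160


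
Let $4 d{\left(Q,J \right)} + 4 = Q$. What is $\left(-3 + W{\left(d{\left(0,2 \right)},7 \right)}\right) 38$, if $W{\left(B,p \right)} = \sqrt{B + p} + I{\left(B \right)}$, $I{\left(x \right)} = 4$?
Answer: $38 + 38 \sqrt{6} \approx 131.08$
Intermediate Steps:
$d{\left(Q,J \right)} = -1 + \frac{Q}{4}$
$W{\left(B,p \right)} = 4 + \sqrt{B + p}$ ($W{\left(B,p \right)} = \sqrt{B + p} + 4 = 4 + \sqrt{B + p}$)
$\left(-3 + W{\left(d{\left(0,2 \right)},7 \right)}\right) 38 = \left(-3 + \left(4 + \sqrt{\left(-1 + \frac{1}{4} \cdot 0\right) + 7}\right)\right) 38 = \left(-3 + \left(4 + \sqrt{\left(-1 + 0\right) + 7}\right)\right) 38 = \left(-3 + \left(4 + \sqrt{-1 + 7}\right)\right) 38 = \left(-3 + \left(4 + \sqrt{6}\right)\right) 38 = \left(1 + \sqrt{6}\right) 38 = 38 + 38 \sqrt{6}$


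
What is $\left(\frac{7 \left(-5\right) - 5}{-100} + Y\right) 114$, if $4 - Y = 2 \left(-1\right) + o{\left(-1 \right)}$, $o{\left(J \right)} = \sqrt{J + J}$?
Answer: $\frac{3648}{5} - 114 i \sqrt{2} \approx 729.6 - 161.22 i$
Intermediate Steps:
$o{\left(J \right)} = \sqrt{2} \sqrt{J}$ ($o{\left(J \right)} = \sqrt{2 J} = \sqrt{2} \sqrt{J}$)
$Y = 6 - i \sqrt{2}$ ($Y = 4 - \left(2 \left(-1\right) + \sqrt{2} \sqrt{-1}\right) = 4 - \left(-2 + \sqrt{2} i\right) = 4 - \left(-2 + i \sqrt{2}\right) = 4 + \left(2 - i \sqrt{2}\right) = 6 - i \sqrt{2} \approx 6.0 - 1.4142 i$)
$\left(\frac{7 \left(-5\right) - 5}{-100} + Y\right) 114 = \left(\frac{7 \left(-5\right) - 5}{-100} + \left(6 - i \sqrt{2}\right)\right) 114 = \left(\left(-35 - 5\right) \left(- \frac{1}{100}\right) + \left(6 - i \sqrt{2}\right)\right) 114 = \left(\left(-40\right) \left(- \frac{1}{100}\right) + \left(6 - i \sqrt{2}\right)\right) 114 = \left(\frac{2}{5} + \left(6 - i \sqrt{2}\right)\right) 114 = \left(\frac{32}{5} - i \sqrt{2}\right) 114 = \frac{3648}{5} - 114 i \sqrt{2}$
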